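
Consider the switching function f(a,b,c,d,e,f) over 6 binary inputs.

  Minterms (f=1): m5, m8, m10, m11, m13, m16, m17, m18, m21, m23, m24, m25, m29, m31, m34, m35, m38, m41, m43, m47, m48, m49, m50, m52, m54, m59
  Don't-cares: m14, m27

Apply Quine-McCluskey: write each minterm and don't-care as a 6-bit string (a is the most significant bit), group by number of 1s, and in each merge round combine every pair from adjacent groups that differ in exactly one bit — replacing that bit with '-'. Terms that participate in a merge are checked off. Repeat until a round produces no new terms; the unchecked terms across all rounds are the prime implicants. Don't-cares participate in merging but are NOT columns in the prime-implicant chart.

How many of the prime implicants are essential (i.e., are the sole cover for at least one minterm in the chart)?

9

size-2^0 implicants → 000101(✓)  001000(✓)  001010(✓)  001011(✓)  001101(✓)  001110(✓)  010000(✓)  010001(✓)  010010(✓)  010101(✓)  010111(✓)  011000(✓)  011001(✓)  011011(✓)  011101(✓)  011111(✓)  100010(✓)  100011(✓)  100110(✓)  101001(✓)  101011(✓)  101111(✓)  110000(✓)  110001(✓)  110010(✓)  110100(✓)  110110(✓)  111011(✓)
size-2^1 implicants → -01011(✓)  -10000(✓)  -10001(✓)  -10010(✓)  -11011(✓)  0-0101(✓)  0-1000  0-1011(✓)  0-1101(✓)  00-101(✓)  001-10  0010-0  00101-  01-000(✓)  01-001(✓)  01-101(✓)  01-111(✓)  010-01(✓)  0100-0(✓)  01000-(✓)  0101-1(✓)  011-01(✓)  011-11(✓)  0110-1(✓)  01100-(✓)  0111-1(✓)  1-0010(✓)  1-0110(✓)  1-1011(✓)  10-011  100-10(✓)  10001-  101-11  1010-1  110-00(✓)  110-10(✓)  1100-0(✓)  11000-(✓)  1101-0(✓)
size-2^2 implicants → --1011  -100-0  -1000-  0--101  01--01  01-00-  01-1-1  011--1  1-0-10  110--0
Unchecked terms (primes): --1011, -100-0, -1000-, 0--101, 0-1000, 001-10, 0010-0, 00101-, 01--01, 01-00-, 01-1-1, 011--1, 1-0-10, 10-011, 10001-, 101-11, 1010-1, 110--0
Minterm coverage:
  m5 ⊆ 0--101 [E]
  m8 ⊆ 0-1000,0010-0
  m10 ⊆ 001-10,0010-0,00101-
  m11 ⊆ --1011,00101-
  m13 ⊆ 0--101 [E]
  m16 ⊆ -100-0,-1000-,01-00-
  m17 ⊆ -1000-,01--01,01-00-
  m18 ⊆ -100-0 [E]
  m21 ⊆ 0--101,01--01,01-1-1
  m23 ⊆ 01-1-1 [E]
  m24 ⊆ 0-1000,01-00-
  m25 ⊆ 01--01,01-00-,011--1
  m29 ⊆ 0--101,01--01,01-1-1,011--1
  m31 ⊆ 01-1-1,011--1
  m34 ⊆ 1-0-10,10001-
  m35 ⊆ 10-011,10001-
  m38 ⊆ 1-0-10 [E]
  m41 ⊆ 1010-1 [E]
  m43 ⊆ --1011,10-011,101-11,1010-1
  m47 ⊆ 101-11 [E]
  m48 ⊆ -100-0,-1000-,110--0
  m49 ⊆ -1000- [E]
  m50 ⊆ -100-0,1-0-10,110--0
  m52 ⊆ 110--0 [E]
  m54 ⊆ 1-0-10,110--0
  m59 ⊆ --1011 [E]
E = {--1011, -100-0, -1000-, 0--101, 01-1-1, 1-0-10, 101-11, 1010-1, 110--0}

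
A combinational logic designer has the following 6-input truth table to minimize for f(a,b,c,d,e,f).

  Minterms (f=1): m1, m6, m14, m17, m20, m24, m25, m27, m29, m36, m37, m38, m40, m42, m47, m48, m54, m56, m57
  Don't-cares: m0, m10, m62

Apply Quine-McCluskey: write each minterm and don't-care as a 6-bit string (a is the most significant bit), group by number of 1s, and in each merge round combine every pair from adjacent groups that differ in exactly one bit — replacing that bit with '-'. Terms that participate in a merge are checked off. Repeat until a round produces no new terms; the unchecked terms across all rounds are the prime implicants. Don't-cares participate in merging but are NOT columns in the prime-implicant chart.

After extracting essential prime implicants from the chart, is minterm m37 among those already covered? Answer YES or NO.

YES

Round 0: 000000✓ 000001✓ 000110✓ 001010✓ 001110✓ 010001✓ 010100 011000✓ 011001✓ 011011✓ 011101✓ 100100✓ 100101✓ 100110✓ 101000✓ 101010✓ 101111 110000✓ 110110✓ 111000✓ 111001✓ 111110✓
Round 1: -00110 -01010 -11000✓ -11001✓ 0-0001 00-110 00000- 001-10 01-001 011-01 0110-1 01100-✓ 1-0110 1-1000 1001-0 10010- 1010-0 11-000 11-110 11100-✓
Round 2: -1100-
PIs = {-00110, -01010, -1100-, 0-0001, 00-110, 00000-, 001-10, 01-001, 010100, 011-01, 0110-1, 1-0110, 1-1000, 1001-0, 10010-, 1010-0, 101111, 11-000, 11-110}
Coverage chart:
  m1: 0-0001,00000-
  m6: -00110,00-110
  m14: 00-110,001-10
  m17: 0-0001,01-001
  m20: 010100 ←essential
  m24: -1100- ←essential
  m25: -1100-,01-001,011-01,0110-1
  m27: 0110-1 ←essential
  m29: 011-01 ←essential
  m36: 1001-0,10010-
  m37: 10010- ←essential
  m38: -00110,1-0110,1001-0
  m40: 1-1000,1010-0
  m42: -01010,1010-0
  m47: 101111 ←essential
  m48: 11-000 ←essential
  m54: 1-0110,11-110
  m56: -1100-,1-1000,11-000
  m57: -1100- ←essential
Essential: -1100-, 010100, 011-01, 0110-1, 10010-, 101111, 11-000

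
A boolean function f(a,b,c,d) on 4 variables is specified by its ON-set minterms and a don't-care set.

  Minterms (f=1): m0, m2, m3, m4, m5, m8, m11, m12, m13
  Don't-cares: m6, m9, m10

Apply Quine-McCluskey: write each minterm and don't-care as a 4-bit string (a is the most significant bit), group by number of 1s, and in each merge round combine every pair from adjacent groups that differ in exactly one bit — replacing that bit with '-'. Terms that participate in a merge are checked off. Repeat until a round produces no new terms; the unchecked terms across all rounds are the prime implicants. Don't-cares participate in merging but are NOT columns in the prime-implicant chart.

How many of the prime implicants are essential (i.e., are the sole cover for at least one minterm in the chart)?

2

Round 0: 0000✓ 0010✓ 0011✓ 0100✓ 0101✓ 0110✓ 1000✓ 1001✓ 1010✓ 1011✓ 1100✓ 1101✓
Round 1: -000✓ -010✓ -011✓ -100✓ -101✓ 0-00✓ 0-10✓ 00-0✓ 001-✓ 01-0✓ 010-✓ 1-00✓ 1-01✓ 10-0✓ 10-1✓ 100-✓ 101-✓ 110-✓
Round 2: --00 -0-0 -01- -10- 0--0 1-0- 10--
PIs = {--00, -0-0, -01-, -10-, 0--0, 1-0-, 10--}
Coverage chart:
  m0: --00,-0-0,0--0
  m2: -0-0,-01-,0--0
  m3: -01- ←essential
  m4: --00,-10-,0--0
  m5: -10- ←essential
  m8: --00,-0-0,1-0-,10--
  m11: -01-,10--
  m12: --00,-10-,1-0-
  m13: -10-,1-0-
Essential: -01-, -10-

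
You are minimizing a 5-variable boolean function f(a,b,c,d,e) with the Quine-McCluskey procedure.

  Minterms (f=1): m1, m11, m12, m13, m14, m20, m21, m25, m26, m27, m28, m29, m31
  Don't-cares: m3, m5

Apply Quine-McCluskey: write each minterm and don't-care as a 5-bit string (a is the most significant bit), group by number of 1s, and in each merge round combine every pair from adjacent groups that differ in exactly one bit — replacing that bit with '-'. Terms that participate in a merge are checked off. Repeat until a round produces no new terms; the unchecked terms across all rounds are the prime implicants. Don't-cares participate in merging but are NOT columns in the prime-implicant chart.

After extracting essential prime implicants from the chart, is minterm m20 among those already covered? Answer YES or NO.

YES

Round 0: 00001✓ 00011✓ 00101✓ 01011✓ 01100✓ 01101✓ 01110✓ 10100✓ 10101✓ 11001✓ 11010✓ 11011✓ 11100✓ 11101✓ 11111✓
Round 1: -0101✓ -1011 -1100✓ -1101✓ 0-011 0-101✓ 00-01 000-1 011-0 0110-✓ 1-100✓ 1-101✓ 1010-✓ 11-01✓ 11-11✓ 110-1✓ 1101- 111-1✓ 1110-✓
Round 2: --101 -110- 1-10- 11--1
PIs = {--101, -1011, -110-, 0-011, 00-01, 000-1, 011-0, 1-10-, 11--1, 1101-}
Coverage chart:
  m1: 00-01,000-1
  m11: -1011,0-011
  m12: -110-,011-0
  m13: --101,-110-
  m14: 011-0 ←essential
  m20: 1-10- ←essential
  m21: --101,1-10-
  m25: 11--1 ←essential
  m26: 1101- ←essential
  m27: -1011,11--1,1101-
  m28: -110-,1-10-
  m29: --101,-110-,1-10-,11--1
  m31: 11--1 ←essential
Essential: 011-0, 1-10-, 11--1, 1101-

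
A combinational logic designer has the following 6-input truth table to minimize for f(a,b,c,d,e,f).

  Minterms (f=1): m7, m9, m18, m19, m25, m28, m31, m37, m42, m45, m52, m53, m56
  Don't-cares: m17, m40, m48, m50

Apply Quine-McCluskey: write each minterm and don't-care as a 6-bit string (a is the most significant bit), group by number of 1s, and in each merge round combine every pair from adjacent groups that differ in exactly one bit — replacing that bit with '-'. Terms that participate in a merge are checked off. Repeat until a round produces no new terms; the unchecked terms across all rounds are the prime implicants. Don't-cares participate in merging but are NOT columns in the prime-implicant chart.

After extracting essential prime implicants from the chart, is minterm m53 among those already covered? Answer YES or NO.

[col 0] 000111, 001001*, 010001*, 010010*, 010011*, 011001*, 011100, 011111, 100101*, 101000*, 101010*, 101101*, 110000*, 110010*, 110100*, 110101*, 111000*
[col 1] -10010, 0-1001, 01-001, 0100-1, 01001-, 1-0101, 1-1000, 10-101, 1010-0, 11-000, 110-00, 1100-0, 11010-
Prime implicants: -10010, 0-1001, 000111, 01-001, 0100-1, 01001-, 011100, 011111, 1-0101, 1-1000, 10-101, 1010-0, 11-000, 110-00, 1100-0, 11010-
PI chart (minterm → PIs covering it):
  7 | 000111  (sole → essential)
  9 | 0-1001  (sole → essential)
  18 | -10010,01001-
  19 | 0100-1,01001-
  25 | 0-1001,01-001
  28 | 011100  (sole → essential)
  31 | 011111  (sole → essential)
  37 | 1-0101,10-101
  42 | 1010-0  (sole → essential)
  45 | 10-101  (sole → essential)
  52 | 110-00,11010-
  53 | 1-0101,11010-
  56 | 1-1000,11-000
Essential prime implicants: 0-1001, 000111, 011100, 011111, 10-101, 1010-0

NO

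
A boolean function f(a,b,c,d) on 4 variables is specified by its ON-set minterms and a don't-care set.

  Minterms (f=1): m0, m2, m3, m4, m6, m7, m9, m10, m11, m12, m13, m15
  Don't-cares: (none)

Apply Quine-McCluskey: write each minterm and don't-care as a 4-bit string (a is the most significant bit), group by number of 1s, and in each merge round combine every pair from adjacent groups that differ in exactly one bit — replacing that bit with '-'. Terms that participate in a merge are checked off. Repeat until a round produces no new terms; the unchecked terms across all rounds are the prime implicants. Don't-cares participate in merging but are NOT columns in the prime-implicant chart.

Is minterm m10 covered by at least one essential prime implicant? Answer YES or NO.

Round 0: 0000✓ 0010✓ 0011✓ 0100✓ 0110✓ 0111✓ 1001✓ 1010✓ 1011✓ 1100✓ 1101✓ 1111✓
Round 1: -010✓ -011✓ -100 -111✓ 0-00✓ 0-10✓ 0-11✓ 00-0✓ 001-✓ 01-0✓ 011-✓ 1-01✓ 1-11✓ 10-1✓ 101-✓ 11-1✓ 110-
Round 2: --11 -01- 0--0 0-1- 1--1
PIs = {--11, -01-, -100, 0--0, 0-1-, 1--1, 110-}
Coverage chart:
  m0: 0--0 ←essential
  m2: -01-,0--0,0-1-
  m3: --11,-01-,0-1-
  m4: -100,0--0
  m6: 0--0,0-1-
  m7: --11,0-1-
  m9: 1--1 ←essential
  m10: -01- ←essential
  m11: --11,-01-,1--1
  m12: -100,110-
  m13: 1--1,110-
  m15: --11,1--1
Essential: -01-, 0--0, 1--1

YES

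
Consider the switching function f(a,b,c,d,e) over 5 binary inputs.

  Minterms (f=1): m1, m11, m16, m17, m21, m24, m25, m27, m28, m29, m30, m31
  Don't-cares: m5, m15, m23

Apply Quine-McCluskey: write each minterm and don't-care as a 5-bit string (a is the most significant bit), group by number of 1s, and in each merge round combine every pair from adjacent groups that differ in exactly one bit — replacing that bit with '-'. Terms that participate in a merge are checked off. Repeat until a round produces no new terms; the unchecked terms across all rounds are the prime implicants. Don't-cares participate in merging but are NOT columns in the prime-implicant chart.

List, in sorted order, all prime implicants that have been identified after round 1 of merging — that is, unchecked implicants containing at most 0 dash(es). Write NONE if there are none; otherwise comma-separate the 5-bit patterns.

[col 0] 00001*, 00101*, 01011*, 01111*, 10000*, 10001*, 10101*, 10111*, 11000*, 11001*, 11011*, 11100*, 11101*, 11110*, 11111*
[col 1] -0001*, -0101*, -1011*, -1111*, 00-01*, 01-11*, 1-000*, 1-001*, 1-101*, 1-111*, 10-01*, 1000-*, 101-1*, 11-00*, 11-01*, 11-11*, 110-1*, 1100-*, 111-0*, 111-1*, 1110-*, 1111-*
[col 2] -0-01, -1-11, 1--01, 1-00-, 1-1-1, 11--1, 11-0-, 111--
Prime implicants: -0-01, -1-11, 1--01, 1-00-, 1-1-1, 11--1, 11-0-, 111--

NONE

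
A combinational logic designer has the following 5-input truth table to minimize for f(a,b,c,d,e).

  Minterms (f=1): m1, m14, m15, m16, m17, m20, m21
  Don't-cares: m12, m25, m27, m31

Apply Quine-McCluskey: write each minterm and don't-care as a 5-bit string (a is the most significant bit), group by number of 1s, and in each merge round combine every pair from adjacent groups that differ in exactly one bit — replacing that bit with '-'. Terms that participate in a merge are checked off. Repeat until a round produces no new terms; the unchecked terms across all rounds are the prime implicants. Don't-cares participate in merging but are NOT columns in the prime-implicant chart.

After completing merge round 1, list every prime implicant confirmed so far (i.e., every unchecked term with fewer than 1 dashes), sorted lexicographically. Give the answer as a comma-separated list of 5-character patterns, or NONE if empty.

size-2^0 implicants → 00001(✓)  01100(✓)  01110(✓)  01111(✓)  10000(✓)  10001(✓)  10100(✓)  10101(✓)  11001(✓)  11011(✓)  11111(✓)
size-2^1 implicants → -0001  -1111  011-0  0111-  1-001  10-00(✓)  10-01(✓)  1000-(✓)  1010-(✓)  11-11  110-1
size-2^2 implicants → 10-0-
Unchecked terms (primes): -0001, -1111, 011-0, 0111-, 1-001, 10-0-, 11-11, 110-1

NONE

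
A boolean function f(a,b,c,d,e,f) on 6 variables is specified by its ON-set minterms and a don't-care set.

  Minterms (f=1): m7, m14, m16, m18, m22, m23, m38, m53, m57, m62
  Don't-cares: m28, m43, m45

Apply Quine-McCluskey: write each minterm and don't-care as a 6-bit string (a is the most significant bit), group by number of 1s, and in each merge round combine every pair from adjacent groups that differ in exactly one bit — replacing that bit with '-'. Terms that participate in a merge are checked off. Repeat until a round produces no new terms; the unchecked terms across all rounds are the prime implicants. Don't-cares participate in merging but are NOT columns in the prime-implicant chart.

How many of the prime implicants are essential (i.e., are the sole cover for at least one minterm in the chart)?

[col 0] 000111*, 001110, 010000*, 010010*, 010110*, 010111*, 011100, 100110, 101011, 101101, 110101, 111001, 111110
[col 1] 0-0111, 010-10, 0100-0, 01011-
Prime implicants: 0-0111, 001110, 010-10, 0100-0, 01011-, 011100, 100110, 101011, 101101, 110101, 111001, 111110
PI chart (minterm → PIs covering it):
  7 | 0-0111  (sole → essential)
  14 | 001110  (sole → essential)
  16 | 0100-0  (sole → essential)
  18 | 010-10,0100-0
  22 | 010-10,01011-
  23 | 0-0111,01011-
  38 | 100110  (sole → essential)
  53 | 110101  (sole → essential)
  57 | 111001  (sole → essential)
  62 | 111110  (sole → essential)
Essential prime implicants: 0-0111, 001110, 0100-0, 100110, 110101, 111001, 111110

7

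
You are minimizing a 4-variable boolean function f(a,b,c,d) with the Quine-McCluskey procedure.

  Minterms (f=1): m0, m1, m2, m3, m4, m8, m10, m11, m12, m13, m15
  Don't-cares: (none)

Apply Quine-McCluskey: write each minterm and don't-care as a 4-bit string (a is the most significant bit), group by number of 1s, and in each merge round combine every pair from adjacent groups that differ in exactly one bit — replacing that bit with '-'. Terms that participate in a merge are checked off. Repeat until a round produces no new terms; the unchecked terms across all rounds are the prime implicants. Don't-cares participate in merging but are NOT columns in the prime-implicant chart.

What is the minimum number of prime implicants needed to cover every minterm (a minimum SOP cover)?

size-2^0 implicants → 0000(✓)  0001(✓)  0010(✓)  0011(✓)  0100(✓)  1000(✓)  1010(✓)  1011(✓)  1100(✓)  1101(✓)  1111(✓)
size-2^1 implicants → -000(✓)  -010(✓)  -011(✓)  -100(✓)  0-00(✓)  00-0(✓)  00-1(✓)  000-(✓)  001-(✓)  1-00(✓)  1-11  10-0(✓)  101-(✓)  11-1  110-
size-2^2 implicants → --00  -0-0  -01-  00--
Unchecked terms (primes): --00, -0-0, -01-, 00--, 1-11, 11-1, 110-
Minterm coverage:
  m0 ⊆ --00,-0-0,00--
  m1 ⊆ 00-- [E]
  m2 ⊆ -0-0,-01-,00--
  m3 ⊆ -01-,00--
  m4 ⊆ --00 [E]
  m8 ⊆ --00,-0-0
  m10 ⊆ -0-0,-01-
  m11 ⊆ -01-,1-11
  m12 ⊆ --00,110-
  m13 ⊆ 11-1,110-
  m15 ⊆ 1-11,11-1
E = {--00, 00--}
Petrick residual → -01-, 11-1
Cover = c'd' + b'c + a'b' + abd  |cover|=4

4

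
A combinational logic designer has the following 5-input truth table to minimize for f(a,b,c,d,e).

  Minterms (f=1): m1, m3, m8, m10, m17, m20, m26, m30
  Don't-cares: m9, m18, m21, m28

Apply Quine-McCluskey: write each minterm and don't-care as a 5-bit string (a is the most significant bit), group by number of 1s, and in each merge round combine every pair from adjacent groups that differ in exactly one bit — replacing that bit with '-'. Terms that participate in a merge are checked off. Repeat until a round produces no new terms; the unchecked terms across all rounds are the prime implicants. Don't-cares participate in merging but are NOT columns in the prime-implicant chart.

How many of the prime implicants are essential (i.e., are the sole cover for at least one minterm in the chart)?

1

size-2^0 implicants → 00001(✓)  00011(✓)  01000(✓)  01001(✓)  01010(✓)  10001(✓)  10010(✓)  10100(✓)  10101(✓)  11010(✓)  11100(✓)  11110(✓)
size-2^1 implicants → -0001  -1010  0-001  000-1  010-0  0100-  1-010  1-100  10-01  1010-  11-10  111-0
Unchecked terms (primes): -0001, -1010, 0-001, 000-1, 010-0, 0100-, 1-010, 1-100, 10-01, 1010-, 11-10, 111-0
Minterm coverage:
  m1 ⊆ -0001,0-001,000-1
  m3 ⊆ 000-1 [E]
  m8 ⊆ 010-0,0100-
  m10 ⊆ -1010,010-0
  m17 ⊆ -0001,10-01
  m20 ⊆ 1-100,1010-
  m26 ⊆ -1010,1-010,11-10
  m30 ⊆ 11-10,111-0
E = {000-1}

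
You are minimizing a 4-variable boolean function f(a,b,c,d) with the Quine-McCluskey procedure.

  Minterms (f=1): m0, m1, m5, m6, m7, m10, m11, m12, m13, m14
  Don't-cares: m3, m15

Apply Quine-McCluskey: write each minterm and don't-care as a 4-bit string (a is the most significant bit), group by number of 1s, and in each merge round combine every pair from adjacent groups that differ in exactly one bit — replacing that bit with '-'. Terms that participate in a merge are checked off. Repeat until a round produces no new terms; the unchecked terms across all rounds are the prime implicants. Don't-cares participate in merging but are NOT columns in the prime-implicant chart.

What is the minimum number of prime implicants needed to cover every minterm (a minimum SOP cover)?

5

[col 0] 0000*, 0001*, 0011*, 0101*, 0110*, 0111*, 1010*, 1011*, 1100*, 1101*, 1110*, 1111*
[col 1] -011*, -101*, -110*, -111*, 0-01*, 0-11*, 00-1*, 000-, 01-1*, 011-*, 1-10*, 1-11*, 101-*, 11-0*, 11-1*, 110-*, 111-*
[col 2] --11, -1-1, -11-, 0--1, 1-1-, 11--
Prime implicants: --11, -1-1, -11-, 0--1, 000-, 1-1-, 11--
PI chart (minterm → PIs covering it):
  0 | 000-  (sole → essential)
  1 | 0--1,000-
  5 | -1-1,0--1
  6 | -11-  (sole → essential)
  7 | --11,-1-1,-11-,0--1
  10 | 1-1-  (sole → essential)
  11 | --11,1-1-
  12 | 11--  (sole → essential)
  13 | -1-1,11--
  14 | -11-,1-1-,11--
Essential prime implicants: -11-, 000-, 1-1-, 11--
Petrick residual → -1-1
Minimum SOP uses 5 PIs: bd + bc + a'b'c' + ac + ab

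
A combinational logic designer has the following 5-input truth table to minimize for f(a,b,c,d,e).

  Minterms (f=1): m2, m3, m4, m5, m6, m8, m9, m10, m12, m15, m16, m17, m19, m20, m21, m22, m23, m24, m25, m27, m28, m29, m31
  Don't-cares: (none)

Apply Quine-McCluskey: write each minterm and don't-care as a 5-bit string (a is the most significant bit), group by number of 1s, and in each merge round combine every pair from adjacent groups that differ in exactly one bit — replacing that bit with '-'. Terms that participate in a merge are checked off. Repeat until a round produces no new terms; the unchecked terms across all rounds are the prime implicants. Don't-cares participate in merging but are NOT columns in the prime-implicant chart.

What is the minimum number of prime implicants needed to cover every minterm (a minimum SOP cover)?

9

size-2^0 implicants → 00010(✓)  00011(✓)  00100(✓)  00101(✓)  00110(✓)  01000(✓)  01001(✓)  01010(✓)  01100(✓)  01111(✓)  10000(✓)  10001(✓)  10011(✓)  10100(✓)  10101(✓)  10110(✓)  10111(✓)  11000(✓)  11001(✓)  11011(✓)  11100(✓)  11101(✓)  11111(✓)
size-2^1 implicants → -0011  -0100(✓)  -0101(✓)  -0110(✓)  -1000(✓)  -1001(✓)  -1100(✓)  -1111  0-010  0-100(✓)  00-10  0001-  001-0(✓)  0010-(✓)  01-00(✓)  010-0  0100-(✓)  1-000(✓)  1-001(✓)  1-011(✓)  1-100(✓)  1-101(✓)  1-111(✓)  10-00(✓)  10-01(✓)  10-11(✓)  100-1(✓)  1000-(✓)  101-0(✓)  101-1(✓)  1010-(✓)  1011-(✓)  11-00(✓)  11-01(✓)  11-11(✓)  110-1(✓)  1100-(✓)  111-1(✓)  1110-(✓)
size-2^2 implicants → --100  -01-0  -010-  -1-00  -100-  1--00(✓)  1--01(✓)  1--11(✓)  1-0-1(✓)  1-00-(✓)  1-1-1(✓)  1-10-(✓)  10--1(✓)  10-0-(✓)  101--  11--1(✓)  11-0-(✓)
size-2^3 implicants → 1---1  1--0-
Unchecked terms (primes): --100, -0011, -01-0, -010-, -1-00, -100-, -1111, 0-010, 00-10, 0001-, 010-0, 1---1, 1--0-, 101--
Minterm coverage:
  m2 ⊆ 0-010,00-10,0001-
  m3 ⊆ -0011,0001-
  m4 ⊆ --100,-01-0,-010-
  m5 ⊆ -010- [E]
  m6 ⊆ -01-0,00-10
  m8 ⊆ -1-00,-100-,010-0
  m9 ⊆ -100- [E]
  m10 ⊆ 0-010,010-0
  m12 ⊆ --100,-1-00
  m15 ⊆ -1111 [E]
  m16 ⊆ 1--0- [E]
  m17 ⊆ 1---1,1--0-
  m19 ⊆ -0011,1---1
  m20 ⊆ --100,-01-0,-010-,1--0-,101--
  m21 ⊆ -010-,1---1,1--0-,101--
  m22 ⊆ -01-0,101--
  m23 ⊆ 1---1,101--
  m24 ⊆ -1-00,-100-,1--0-
  m25 ⊆ -100-,1---1,1--0-
  m27 ⊆ 1---1 [E]
  m28 ⊆ --100,-1-00,1--0-
  m29 ⊆ 1---1,1--0-
  m31 ⊆ -1111,1---1
E = {-010-, -100-, -1111, 1---1, 1--0-}
Petrick residual → --100, -0011, -01-0, 0-010
Cover = cd'e' + b'c'de + b'ce' + b'cd' + bc'd' + bcde + a'c'de' + ae + ad'  |cover|=9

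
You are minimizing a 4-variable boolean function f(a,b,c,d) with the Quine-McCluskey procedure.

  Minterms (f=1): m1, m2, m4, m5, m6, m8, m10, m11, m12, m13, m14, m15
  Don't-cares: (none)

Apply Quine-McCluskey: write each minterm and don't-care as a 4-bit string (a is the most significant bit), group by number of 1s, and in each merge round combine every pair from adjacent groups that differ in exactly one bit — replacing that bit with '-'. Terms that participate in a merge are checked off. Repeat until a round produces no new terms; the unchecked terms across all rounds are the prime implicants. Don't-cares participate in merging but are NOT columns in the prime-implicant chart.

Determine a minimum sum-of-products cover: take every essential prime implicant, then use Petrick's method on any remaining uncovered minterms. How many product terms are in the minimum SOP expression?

5

Round 0: 0001✓ 0010✓ 0100✓ 0101✓ 0110✓ 1000✓ 1010✓ 1011✓ 1100✓ 1101✓ 1110✓ 1111✓
Round 1: -010✓ -100✓ -101✓ -110✓ 0-01 0-10✓ 01-0✓ 010-✓ 1-00✓ 1-10✓ 1-11✓ 10-0✓ 101-✓ 11-0✓ 11-1✓ 110-✓ 111-✓
Round 2: --10 -1-0 -10- 1--0 1-1- 11--
PIs = {--10, -1-0, -10-, 0-01, 1--0, 1-1-, 11--}
Coverage chart:
  m1: 0-01 ←essential
  m2: --10 ←essential
  m4: -1-0,-10-
  m5: -10-,0-01
  m6: --10,-1-0
  m8: 1--0 ←essential
  m10: --10,1--0,1-1-
  m11: 1-1- ←essential
  m12: -1-0,-10-,1--0,11--
  m13: -10-,11--
  m14: --10,-1-0,1--0,1-1-,11--
  m15: 1-1-,11--
Essential: --10, 0-01, 1--0, 1-1-
Petrick residual → -10-
Min cover (5 terms): cd' + bc' + a'c'd + ad' + ac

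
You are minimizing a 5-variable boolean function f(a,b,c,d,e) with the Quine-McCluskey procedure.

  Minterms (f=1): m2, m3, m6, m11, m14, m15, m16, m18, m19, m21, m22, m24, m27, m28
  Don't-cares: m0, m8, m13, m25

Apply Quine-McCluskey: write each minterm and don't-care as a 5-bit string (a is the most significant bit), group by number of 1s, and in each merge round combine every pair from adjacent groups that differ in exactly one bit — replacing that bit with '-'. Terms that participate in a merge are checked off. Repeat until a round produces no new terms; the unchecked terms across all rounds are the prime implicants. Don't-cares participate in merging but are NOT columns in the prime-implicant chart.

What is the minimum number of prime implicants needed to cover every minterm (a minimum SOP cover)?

6

Round 0: 00000✓ 00010✓ 00011✓ 00110✓ 01000✓ 01011✓ 01101✓ 01110✓ 01111✓ 10000✓ 10010✓ 10011✓ 10101 10110✓ 11000✓ 11001✓ 11011✓ 11100✓
Round 1: -0000✓ -0010✓ -0011✓ -0110✓ -1000✓ -1011✓ 0-000✓ 0-011✓ 0-110 00-10✓ 000-0✓ 0001-✓ 01-11 011-1 0111- 1-000✓ 1-011✓ 10-10✓ 100-0✓ 1001-✓ 11-00 110-1 1100-
Round 2: --000 --011 -0-10 -00-0 -001-
PIs = {--000, --011, -0-10, -00-0, -001-, 0-110, 01-11, 011-1, 0111-, 10101, 11-00, 110-1, 1100-}
Coverage chart:
  m2: -0-10,-00-0,-001-
  m3: --011,-001-
  m6: -0-10,0-110
  m11: --011,01-11
  m14: 0-110,0111-
  m15: 01-11,011-1,0111-
  m16: --000,-00-0
  m18: -0-10,-00-0,-001-
  m19: --011,-001-
  m21: 10101 ←essential
  m22: -0-10 ←essential
  m24: --000,11-00,1100-
  m27: --011,110-1
  m28: 11-00 ←essential
Essential: -0-10, 10101, 11-00
Petrick residual → --000, --011, 0111-
Min cover (6 terms): c'd'e' + c'de + b'de' + a'bcd + ab'cd'e + abd'e'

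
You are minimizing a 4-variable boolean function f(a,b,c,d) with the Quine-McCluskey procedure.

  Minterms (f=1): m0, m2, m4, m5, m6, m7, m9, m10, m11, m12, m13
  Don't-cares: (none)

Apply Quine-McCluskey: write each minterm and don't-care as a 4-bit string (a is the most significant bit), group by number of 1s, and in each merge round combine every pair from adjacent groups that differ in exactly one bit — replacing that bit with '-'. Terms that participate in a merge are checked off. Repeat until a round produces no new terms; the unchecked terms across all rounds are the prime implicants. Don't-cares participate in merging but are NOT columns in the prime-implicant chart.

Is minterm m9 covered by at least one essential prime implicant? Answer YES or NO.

NO

size-2^0 implicants → 0000(✓)  0010(✓)  0100(✓)  0101(✓)  0110(✓)  0111(✓)  1001(✓)  1010(✓)  1011(✓)  1100(✓)  1101(✓)
size-2^1 implicants → -010  -100(✓)  -101(✓)  0-00(✓)  0-10(✓)  00-0(✓)  01-0(✓)  01-1(✓)  010-(✓)  011-(✓)  1-01  10-1  101-  110-(✓)
size-2^2 implicants → -10-  0--0  01--
Unchecked terms (primes): -010, -10-, 0--0, 01--, 1-01, 10-1, 101-
Minterm coverage:
  m0 ⊆ 0--0 [E]
  m2 ⊆ -010,0--0
  m4 ⊆ -10-,0--0,01--
  m5 ⊆ -10-,01--
  m6 ⊆ 0--0,01--
  m7 ⊆ 01-- [E]
  m9 ⊆ 1-01,10-1
  m10 ⊆ -010,101-
  m11 ⊆ 10-1,101-
  m12 ⊆ -10- [E]
  m13 ⊆ -10-,1-01
E = {-10-, 0--0, 01--}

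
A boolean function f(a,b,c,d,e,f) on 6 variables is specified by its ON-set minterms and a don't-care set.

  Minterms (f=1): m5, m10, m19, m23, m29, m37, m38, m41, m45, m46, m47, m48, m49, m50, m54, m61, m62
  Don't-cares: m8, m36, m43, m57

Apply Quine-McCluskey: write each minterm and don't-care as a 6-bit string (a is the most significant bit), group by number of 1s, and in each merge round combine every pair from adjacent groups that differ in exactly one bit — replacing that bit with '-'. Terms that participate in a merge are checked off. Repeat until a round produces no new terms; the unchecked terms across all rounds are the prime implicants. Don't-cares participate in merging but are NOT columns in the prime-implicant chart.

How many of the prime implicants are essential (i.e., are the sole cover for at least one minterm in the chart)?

[col 0] 000101*, 001000*, 001010*, 010011*, 010111*, 011101*, 100100*, 100101*, 100110*, 101001*, 101011*, 101101*, 101110*, 101111*, 110000*, 110001*, 110010*, 110110*, 111001*, 111101*, 111110*
[col 1] -00101, -11101, 0010-0, 010-11, 1-0110*, 1-1001*, 1-1101*, 1-1110*, 10-101, 10-110*, 1001-0, 10010-, 101-01*, 101-11*, 1010-1*, 1011-1*, 10111-, 11-001, 11-110*, 110-10, 1100-0, 11000-, 111-01*
[col 2] 1--110, 1-1-01, 101--1
Prime implicants: -00101, -11101, 0010-0, 010-11, 1--110, 1-1-01, 10-101, 1001-0, 10010-, 101--1, 10111-, 11-001, 110-10, 1100-0, 11000-
PI chart (minterm → PIs covering it):
  5 | -00101  (sole → essential)
  10 | 0010-0  (sole → essential)
  19 | 010-11  (sole → essential)
  23 | 010-11  (sole → essential)
  29 | -11101  (sole → essential)
  37 | -00101,10-101,10010-
  38 | 1--110,1001-0
  41 | 1-1-01,101--1
  45 | 1-1-01,10-101,101--1
  46 | 1--110,10111-
  47 | 101--1,10111-
  48 | 1100-0,11000-
  49 | 11-001,11000-
  50 | 110-10,1100-0
  54 | 1--110,110-10
  61 | -11101,1-1-01
  62 | 1--110  (sole → essential)
Essential prime implicants: -00101, -11101, 0010-0, 010-11, 1--110

5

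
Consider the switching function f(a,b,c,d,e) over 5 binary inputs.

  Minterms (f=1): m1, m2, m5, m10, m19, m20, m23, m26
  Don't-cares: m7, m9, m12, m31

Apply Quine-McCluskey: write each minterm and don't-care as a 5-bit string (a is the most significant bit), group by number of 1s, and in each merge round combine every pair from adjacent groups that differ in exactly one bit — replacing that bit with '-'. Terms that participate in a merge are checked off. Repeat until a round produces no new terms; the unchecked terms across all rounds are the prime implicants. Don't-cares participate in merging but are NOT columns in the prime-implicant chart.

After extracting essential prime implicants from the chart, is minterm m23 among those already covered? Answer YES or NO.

Round 0: 00001✓ 00010✓ 00101✓ 00111✓ 01001✓ 01010✓ 01100 10011✓ 10100 10111✓ 11010✓ 11111✓
Round 1: -0111 -1010 0-001 0-010 00-01 001-1 1-111 10-11
PIs = {-0111, -1010, 0-001, 0-010, 00-01, 001-1, 01100, 1-111, 10-11, 10100}
Coverage chart:
  m1: 0-001,00-01
  m2: 0-010 ←essential
  m5: 00-01,001-1
  m10: -1010,0-010
  m19: 10-11 ←essential
  m20: 10100 ←essential
  m23: -0111,1-111,10-11
  m26: -1010 ←essential
Essential: -1010, 0-010, 10-11, 10100

YES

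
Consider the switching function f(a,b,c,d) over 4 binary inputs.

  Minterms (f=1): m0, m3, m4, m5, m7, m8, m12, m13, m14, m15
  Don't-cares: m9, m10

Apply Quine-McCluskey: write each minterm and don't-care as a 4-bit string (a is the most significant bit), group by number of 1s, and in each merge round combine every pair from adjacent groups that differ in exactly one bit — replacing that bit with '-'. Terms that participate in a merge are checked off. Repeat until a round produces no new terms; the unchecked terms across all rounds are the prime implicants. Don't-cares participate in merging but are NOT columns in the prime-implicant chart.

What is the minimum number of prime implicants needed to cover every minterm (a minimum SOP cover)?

Round 0: 0000✓ 0011✓ 0100✓ 0101✓ 0111✓ 1000✓ 1001✓ 1010✓ 1100✓ 1101✓ 1110✓ 1111✓
Round 1: -000✓ -100✓ -101✓ -111✓ 0-00✓ 0-11 01-1✓ 010-✓ 1-00✓ 1-01✓ 1-10✓ 10-0✓ 100-✓ 11-0✓ 11-1✓ 110-✓ 111-✓
Round 2: --00 -1-1 -10- 1--0 1-0- 11--
PIs = {--00, -1-1, -10-, 0-11, 1--0, 1-0-, 11--}
Coverage chart:
  m0: --00 ←essential
  m3: 0-11 ←essential
  m4: --00,-10-
  m5: -1-1,-10-
  m7: -1-1,0-11
  m8: --00,1--0,1-0-
  m12: --00,-10-,1--0,1-0-,11--
  m13: -1-1,-10-,1-0-,11--
  m14: 1--0,11--
  m15: -1-1,11--
Essential: --00, 0-11
Petrick residual → -1-1, 1--0
Min cover (4 terms): c'd' + bd + a'cd + ad'

4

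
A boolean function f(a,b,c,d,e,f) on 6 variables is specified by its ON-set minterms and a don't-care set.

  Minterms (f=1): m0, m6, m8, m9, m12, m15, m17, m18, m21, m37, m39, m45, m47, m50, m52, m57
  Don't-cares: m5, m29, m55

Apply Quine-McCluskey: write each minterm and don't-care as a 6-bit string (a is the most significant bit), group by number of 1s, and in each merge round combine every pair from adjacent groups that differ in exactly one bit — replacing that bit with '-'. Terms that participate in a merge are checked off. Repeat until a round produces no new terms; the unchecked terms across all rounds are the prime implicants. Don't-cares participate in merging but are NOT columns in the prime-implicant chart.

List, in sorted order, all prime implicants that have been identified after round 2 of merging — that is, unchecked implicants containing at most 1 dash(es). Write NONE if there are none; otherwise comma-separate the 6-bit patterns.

-00101, -01111, -10010, 0-0101, 00-000, 000110, 001-00, 00100-, 01-101, 010-01, 1-0111, 110100, 111001

[col 0] 000000*, 000101*, 000110, 001000*, 001001*, 001100*, 001111*, 010001*, 010010*, 010101*, 011101*, 100101*, 100111*, 101101*, 101111*, 110010*, 110100, 110111*, 111001
[col 1] -00101, -01111, -10010, 0-0101, 00-000, 001-00, 00100-, 01-101, 010-01, 1-0111, 10-101*, 10-111*, 1001-1*, 1011-1*
[col 2] 10-1-1
Prime implicants: -00101, -01111, -10010, 0-0101, 00-000, 000110, 001-00, 00100-, 01-101, 010-01, 1-0111, 10-1-1, 110100, 111001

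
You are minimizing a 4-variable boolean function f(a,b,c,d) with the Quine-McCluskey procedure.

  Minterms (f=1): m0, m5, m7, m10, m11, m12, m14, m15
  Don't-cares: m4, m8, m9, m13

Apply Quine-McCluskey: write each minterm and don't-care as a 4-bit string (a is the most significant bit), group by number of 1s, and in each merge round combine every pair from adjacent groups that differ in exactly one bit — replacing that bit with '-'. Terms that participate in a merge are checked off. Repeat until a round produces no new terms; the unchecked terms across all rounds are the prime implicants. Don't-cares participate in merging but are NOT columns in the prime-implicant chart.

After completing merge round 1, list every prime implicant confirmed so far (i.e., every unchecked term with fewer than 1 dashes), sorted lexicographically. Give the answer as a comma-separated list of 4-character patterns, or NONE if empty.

NONE

[col 0] 0000*, 0100*, 0101*, 0111*, 1000*, 1001*, 1010*, 1011*, 1100*, 1101*, 1110*, 1111*
[col 1] -000*, -100*, -101*, -111*, 0-00*, 01-1*, 010-*, 1-00*, 1-01*, 1-10*, 1-11*, 10-0*, 10-1*, 100-*, 101-*, 11-0*, 11-1*, 110-*, 111-*
[col 2] --00, -1-1, -10-, 1--0*, 1--1*, 1-0-*, 1-1-*, 10--*, 11--*
[col 3] 1---
Prime implicants: --00, -1-1, -10-, 1---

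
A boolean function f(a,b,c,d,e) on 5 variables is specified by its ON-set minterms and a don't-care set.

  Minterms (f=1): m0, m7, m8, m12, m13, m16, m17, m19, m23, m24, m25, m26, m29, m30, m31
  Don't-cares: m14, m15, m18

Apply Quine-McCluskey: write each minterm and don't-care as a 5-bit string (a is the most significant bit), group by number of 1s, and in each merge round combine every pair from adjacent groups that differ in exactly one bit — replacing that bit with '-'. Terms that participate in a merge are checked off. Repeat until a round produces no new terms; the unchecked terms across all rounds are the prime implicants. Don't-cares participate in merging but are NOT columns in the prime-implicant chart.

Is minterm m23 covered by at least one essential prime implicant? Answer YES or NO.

[col 0] 00000*, 00111*, 01000*, 01100*, 01101*, 01110*, 01111*, 10000*, 10001*, 10010*, 10011*, 10111*, 11000*, 11001*, 11010*, 11101*, 11110*, 11111*
[col 1] -0000*, -0111*, -1000*, -1101*, -1110*, -1111*, 0-000*, 0-111*, 01-00, 011-0*, 011-1*, 0110-*, 0111-*, 1-000*, 1-001*, 1-010*, 1-111*, 10-11, 100-0*, 100-1*, 1000-*, 1001-*, 11-01, 11-10, 110-0*, 1100-*, 111-1*, 1111-*
[col 2] --000, --111, -11-1, -111-, 011--, 1-0-0, 1-00-, 100--
Prime implicants: --000, --111, -11-1, -111-, 01-00, 011--, 1-0-0, 1-00-, 10-11, 100--, 11-01, 11-10
PI chart (minterm → PIs covering it):
  0 | --000  (sole → essential)
  7 | --111  (sole → essential)
  8 | --000,01-00
  12 | 01-00,011--
  13 | -11-1,011--
  16 | --000,1-0-0,1-00-,100--
  17 | 1-00-,100--
  19 | 10-11,100--
  23 | --111,10-11
  24 | --000,1-0-0,1-00-
  25 | 1-00-,11-01
  26 | 1-0-0,11-10
  29 | -11-1,11-01
  30 | -111-,11-10
  31 | --111,-11-1,-111-
Essential prime implicants: --000, --111

YES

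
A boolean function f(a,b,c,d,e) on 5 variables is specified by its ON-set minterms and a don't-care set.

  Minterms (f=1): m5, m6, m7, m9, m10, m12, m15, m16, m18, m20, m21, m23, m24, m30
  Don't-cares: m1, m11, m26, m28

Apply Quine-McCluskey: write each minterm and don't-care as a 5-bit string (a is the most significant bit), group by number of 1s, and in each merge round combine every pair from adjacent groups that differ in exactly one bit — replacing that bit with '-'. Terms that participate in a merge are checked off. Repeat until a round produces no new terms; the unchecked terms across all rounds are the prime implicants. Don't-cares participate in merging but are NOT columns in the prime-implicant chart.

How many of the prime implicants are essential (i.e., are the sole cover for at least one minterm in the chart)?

5

Round 0: 00001✓ 00101✓ 00110✓ 00111✓ 01001✓ 01010✓ 01011✓ 01100✓ 01111✓ 10000✓ 10010✓ 10100✓ 10101✓ 10111✓ 11000✓ 11010✓ 11100✓ 11110✓
Round 1: -0101✓ -0111✓ -1010 -1100 0-001 0-111 00-01 001-1✓ 0011- 01-11 010-1 0101- 1-000✓ 1-010✓ 1-100✓ 10-00✓ 100-0✓ 101-1✓ 1010- 11-00✓ 11-10✓ 110-0✓ 111-0✓
Round 2: -01-1 1--00 1-0-0 11--0
PIs = {-01-1, -1010, -1100, 0-001, 0-111, 00-01, 0011-, 01-11, 010-1, 0101-, 1--00, 1-0-0, 1010-, 11--0}
Coverage chart:
  m5: -01-1,00-01
  m6: 0011- ←essential
  m7: -01-1,0-111,0011-
  m9: 0-001,010-1
  m10: -1010,0101-
  m12: -1100 ←essential
  m15: 0-111,01-11
  m16: 1--00,1-0-0
  m18: 1-0-0 ←essential
  m20: 1--00,1010-
  m21: -01-1,1010-
  m23: -01-1 ←essential
  m24: 1--00,1-0-0,11--0
  m30: 11--0 ←essential
Essential: -01-1, -1100, 0011-, 1-0-0, 11--0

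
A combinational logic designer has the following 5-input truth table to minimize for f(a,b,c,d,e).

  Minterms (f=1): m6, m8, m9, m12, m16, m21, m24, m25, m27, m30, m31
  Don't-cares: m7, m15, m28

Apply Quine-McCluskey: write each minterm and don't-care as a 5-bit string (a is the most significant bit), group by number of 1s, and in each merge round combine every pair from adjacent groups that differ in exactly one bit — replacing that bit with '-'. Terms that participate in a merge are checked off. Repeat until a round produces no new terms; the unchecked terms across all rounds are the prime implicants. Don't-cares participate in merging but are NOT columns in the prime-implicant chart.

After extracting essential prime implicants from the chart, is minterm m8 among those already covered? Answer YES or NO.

size-2^0 implicants → 00110(✓)  00111(✓)  01000(✓)  01001(✓)  01100(✓)  01111(✓)  10000(✓)  10101  11000(✓)  11001(✓)  11011(✓)  11100(✓)  11110(✓)  11111(✓)
size-2^1 implicants → -1000(✓)  -1001(✓)  -1100(✓)  -1111  0-111  0011-  01-00(✓)  0100-(✓)  1-000  11-00(✓)  11-11  110-1  1100-(✓)  111-0  1111-
size-2^2 implicants → -1-00  -100-
Unchecked terms (primes): -1-00, -100-, -1111, 0-111, 0011-, 1-000, 10101, 11-11, 110-1, 111-0, 1111-
Minterm coverage:
  m6 ⊆ 0011- [E]
  m8 ⊆ -1-00,-100-
  m9 ⊆ -100- [E]
  m12 ⊆ -1-00 [E]
  m16 ⊆ 1-000 [E]
  m21 ⊆ 10101 [E]
  m24 ⊆ -1-00,-100-,1-000
  m25 ⊆ -100-,110-1
  m27 ⊆ 11-11,110-1
  m30 ⊆ 111-0,1111-
  m31 ⊆ -1111,11-11,1111-
E = {-1-00, -100-, 0011-, 1-000, 10101}

YES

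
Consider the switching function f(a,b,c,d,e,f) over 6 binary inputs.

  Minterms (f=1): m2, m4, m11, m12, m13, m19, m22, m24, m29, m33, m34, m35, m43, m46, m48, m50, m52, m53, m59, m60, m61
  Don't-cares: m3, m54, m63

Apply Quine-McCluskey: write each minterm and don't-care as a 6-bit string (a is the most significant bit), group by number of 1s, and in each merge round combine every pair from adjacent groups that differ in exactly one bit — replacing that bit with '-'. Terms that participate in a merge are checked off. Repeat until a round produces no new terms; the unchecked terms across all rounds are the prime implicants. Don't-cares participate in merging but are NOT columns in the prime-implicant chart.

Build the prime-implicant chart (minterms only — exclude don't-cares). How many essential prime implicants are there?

[col 0] 000010*, 000011*, 000100*, 001011*, 001100*, 001101*, 010011*, 010110*, 011000, 011101*, 100001*, 100010*, 100011*, 101011*, 101110, 110000*, 110010*, 110100*, 110101*, 110110*, 111011*, 111100*, 111101*, 111111*
[col 1] -00010*, -00011*, -01011*, -10110, -11101, 0-0011, 0-1101, 00-011*, 00-100, 00001-*, 00110-, 1-0010, 1-1011, 10-011*, 1000-1, 10001-*, 11-100*, 11-101*, 110-00*, 110-10*, 1100-0*, 1101-0*, 11010-*, 111-11, 1111-1, 11110-*
[col 2] -0-011, -0001-, 11-10-, 110--0
Prime implicants: -0-011, -0001-, -10110, -11101, 0-0011, 0-1101, 00-100, 00110-, 011000, 1-0010, 1-1011, 1000-1, 101110, 11-10-, 110--0, 111-11, 1111-1
PI chart (minterm → PIs covering it):
  2 | -0001-  (sole → essential)
  4 | 00-100  (sole → essential)
  11 | -0-011  (sole → essential)
  12 | 00-100,00110-
  13 | 0-1101,00110-
  19 | 0-0011  (sole → essential)
  22 | -10110  (sole → essential)
  24 | 011000  (sole → essential)
  29 | -11101,0-1101
  33 | 1000-1  (sole → essential)
  34 | -0001-,1-0010
  35 | -0-011,-0001-,1000-1
  43 | -0-011,1-1011
  46 | 101110  (sole → essential)
  48 | 110--0  (sole → essential)
  50 | 1-0010,110--0
  52 | 11-10-,110--0
  53 | 11-10-  (sole → essential)
  59 | 1-1011,111-11
  60 | 11-10-  (sole → essential)
  61 | -11101,11-10-,1111-1
Essential prime implicants: -0-011, -0001-, -10110, 0-0011, 00-100, 011000, 1000-1, 101110, 11-10-, 110--0

10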